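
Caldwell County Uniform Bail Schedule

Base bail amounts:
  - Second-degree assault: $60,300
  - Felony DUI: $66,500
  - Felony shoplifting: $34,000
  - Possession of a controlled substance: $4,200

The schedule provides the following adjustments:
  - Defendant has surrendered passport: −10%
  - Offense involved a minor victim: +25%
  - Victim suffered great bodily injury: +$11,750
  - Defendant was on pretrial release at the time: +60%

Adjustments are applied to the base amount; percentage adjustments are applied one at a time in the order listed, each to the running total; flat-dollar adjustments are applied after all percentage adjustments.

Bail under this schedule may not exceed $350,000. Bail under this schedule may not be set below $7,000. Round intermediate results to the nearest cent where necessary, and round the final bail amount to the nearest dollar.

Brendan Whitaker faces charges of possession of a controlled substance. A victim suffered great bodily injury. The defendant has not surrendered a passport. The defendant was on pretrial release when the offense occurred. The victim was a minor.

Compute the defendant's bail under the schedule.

Base amounts from the schedule: possession of a controlled substance $4,200.
Single charge. Combined base = $4,200.
Offense involved a minor victim (+25%): $4,200 × 1.25 = $5,250.
Defendant was on pretrial release at the time (+60%): $5,250 × 1.6 = $8,400.
Victim suffered great bodily injury (+$11,750 flat): $8,400 + $11,750 = $20,150.
$20,150 is within the $350,000 maximum.
$20,150 is at or above the $7,000 minimum.

$20,150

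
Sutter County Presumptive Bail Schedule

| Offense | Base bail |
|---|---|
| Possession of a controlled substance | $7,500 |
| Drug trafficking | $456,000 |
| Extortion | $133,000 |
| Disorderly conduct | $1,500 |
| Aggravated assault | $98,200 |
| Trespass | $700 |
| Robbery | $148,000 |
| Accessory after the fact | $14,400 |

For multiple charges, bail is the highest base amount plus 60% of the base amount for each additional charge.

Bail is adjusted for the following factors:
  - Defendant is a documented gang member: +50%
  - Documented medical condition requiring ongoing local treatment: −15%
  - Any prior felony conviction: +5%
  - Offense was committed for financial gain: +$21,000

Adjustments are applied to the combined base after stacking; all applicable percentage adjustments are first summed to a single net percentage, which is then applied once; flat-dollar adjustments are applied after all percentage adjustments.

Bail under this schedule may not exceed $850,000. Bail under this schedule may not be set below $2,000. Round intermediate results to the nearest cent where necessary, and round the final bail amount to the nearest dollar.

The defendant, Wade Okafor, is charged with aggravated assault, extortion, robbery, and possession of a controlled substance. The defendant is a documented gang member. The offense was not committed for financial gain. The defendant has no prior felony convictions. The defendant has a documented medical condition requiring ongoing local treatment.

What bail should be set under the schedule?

$393,147

Base amounts from the schedule: aggravated assault $98,200; extortion $133,000; robbery $148,000; possession of a controlled substance $7,500.
Stacking rule: highest base plus 60% of each additional charge. Highest is robbery at $148,000. Additional: $98,200 × 60% = $58,920; $133,000 × 60% = $79,800; $7,500 × 60% = $4,500. Combined base = $148,000 + $143,220 = $291,220.
Net percentage adjustment: +50% −15% = +35%. $291,220 × 1.35 = $393,147.
$393,147 is within the $850,000 maximum.
$393,147 is at or above the $2,000 minimum.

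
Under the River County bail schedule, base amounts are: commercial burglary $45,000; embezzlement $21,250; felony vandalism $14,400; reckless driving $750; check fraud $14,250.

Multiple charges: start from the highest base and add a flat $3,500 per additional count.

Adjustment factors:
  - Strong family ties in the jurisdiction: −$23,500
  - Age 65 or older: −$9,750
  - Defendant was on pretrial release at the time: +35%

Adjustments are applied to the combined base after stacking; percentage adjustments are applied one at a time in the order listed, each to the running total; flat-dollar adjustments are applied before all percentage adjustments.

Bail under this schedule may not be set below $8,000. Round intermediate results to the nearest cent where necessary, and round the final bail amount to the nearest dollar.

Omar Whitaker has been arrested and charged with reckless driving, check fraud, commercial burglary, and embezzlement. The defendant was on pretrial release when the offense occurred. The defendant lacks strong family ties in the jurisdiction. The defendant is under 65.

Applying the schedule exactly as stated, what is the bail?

Base amounts from the schedule: reckless driving $750; check fraud $14,250; commercial burglary $45,000; embezzlement $21,250.
Stacking rule: highest base plus $3,500 per additional charge. Highest is commercial burglary at $45,000; 3 additional charges → +$10,500. Combined base = $55,500.
Defendant was on pretrial release at the time (+35%): $55,500 × 1.35 = $74,925.
$74,925 is at or above the $8,000 minimum.

$74,925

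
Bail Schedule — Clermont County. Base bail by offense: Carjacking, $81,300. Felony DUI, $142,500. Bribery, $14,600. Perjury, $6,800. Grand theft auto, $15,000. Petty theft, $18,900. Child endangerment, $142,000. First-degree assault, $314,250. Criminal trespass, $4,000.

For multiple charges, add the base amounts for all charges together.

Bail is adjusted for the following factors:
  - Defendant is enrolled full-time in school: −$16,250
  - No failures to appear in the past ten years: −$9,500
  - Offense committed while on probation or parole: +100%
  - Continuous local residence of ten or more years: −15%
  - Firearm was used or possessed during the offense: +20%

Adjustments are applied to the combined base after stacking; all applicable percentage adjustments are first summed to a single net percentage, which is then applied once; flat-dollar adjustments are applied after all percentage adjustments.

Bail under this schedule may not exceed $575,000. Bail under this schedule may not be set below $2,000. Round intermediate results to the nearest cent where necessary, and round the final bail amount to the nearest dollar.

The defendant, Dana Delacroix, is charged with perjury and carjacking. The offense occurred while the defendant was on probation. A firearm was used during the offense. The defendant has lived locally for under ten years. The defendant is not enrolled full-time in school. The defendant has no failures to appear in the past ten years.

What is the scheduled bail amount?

Base amounts from the schedule: perjury $6,800; carjacking $81,300.
Stacking rule: sum of all bases. $6,800 + $81,300 = $88,100.
Net percentage adjustment: +100% +20% = +120%. $88,100 × 2.2 = $193,820.
No failures to appear in the past ten years (−$9,500 flat): $193,820 − $9,500 = $184,320.
$184,320 is within the $575,000 maximum.
$184,320 is at or above the $2,000 minimum.

$184,320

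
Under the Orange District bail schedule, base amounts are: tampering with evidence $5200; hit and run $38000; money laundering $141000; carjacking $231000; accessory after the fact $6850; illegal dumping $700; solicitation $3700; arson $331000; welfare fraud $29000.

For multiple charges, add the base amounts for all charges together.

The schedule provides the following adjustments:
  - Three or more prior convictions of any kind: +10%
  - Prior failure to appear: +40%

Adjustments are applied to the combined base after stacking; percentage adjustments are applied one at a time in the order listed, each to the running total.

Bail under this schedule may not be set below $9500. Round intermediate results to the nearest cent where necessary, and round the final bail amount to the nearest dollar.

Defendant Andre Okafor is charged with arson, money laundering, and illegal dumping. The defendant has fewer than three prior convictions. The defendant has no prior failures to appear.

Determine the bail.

$472700

Base amounts from the schedule: arson $331000; money laundering $141000; illegal dumping $700.
Stacking rule: sum of all bases. $331000 + $141000 + $700 = $472700.
No adjustment factors apply to this defendant.
$472700 is at or above the $9500 minimum.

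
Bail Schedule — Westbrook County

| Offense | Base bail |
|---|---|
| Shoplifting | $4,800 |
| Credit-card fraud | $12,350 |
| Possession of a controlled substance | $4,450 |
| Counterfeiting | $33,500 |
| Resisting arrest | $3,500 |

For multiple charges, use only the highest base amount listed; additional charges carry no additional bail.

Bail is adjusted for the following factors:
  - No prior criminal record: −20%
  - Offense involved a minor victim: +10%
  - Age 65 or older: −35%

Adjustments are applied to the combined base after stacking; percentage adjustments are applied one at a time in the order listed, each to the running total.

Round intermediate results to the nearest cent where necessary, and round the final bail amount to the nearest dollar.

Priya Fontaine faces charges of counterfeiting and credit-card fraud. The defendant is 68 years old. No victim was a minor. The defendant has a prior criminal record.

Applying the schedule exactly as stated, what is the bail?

$21,775

Base amounts from the schedule: counterfeiting $33,500; credit-card fraud $12,350.
Stacking rule: use the highest base only. Highest is counterfeiting at $33,500. Combined base = $33,500.
Age 65 or older (−35%): $33,500 × 0.65 = $21,775.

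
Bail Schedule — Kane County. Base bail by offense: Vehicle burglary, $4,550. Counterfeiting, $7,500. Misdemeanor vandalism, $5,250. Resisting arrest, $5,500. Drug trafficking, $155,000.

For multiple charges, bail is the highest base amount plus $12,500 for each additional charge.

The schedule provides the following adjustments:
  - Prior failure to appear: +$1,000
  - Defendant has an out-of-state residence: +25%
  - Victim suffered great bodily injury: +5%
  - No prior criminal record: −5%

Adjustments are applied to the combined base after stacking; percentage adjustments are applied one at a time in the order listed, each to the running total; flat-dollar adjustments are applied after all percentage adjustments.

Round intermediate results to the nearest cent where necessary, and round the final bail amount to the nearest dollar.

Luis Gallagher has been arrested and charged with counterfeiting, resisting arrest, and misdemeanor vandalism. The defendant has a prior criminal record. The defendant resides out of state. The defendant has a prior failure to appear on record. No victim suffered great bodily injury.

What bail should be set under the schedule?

Base amounts from the schedule: counterfeiting $7,500; resisting arrest $5,500; misdemeanor vandalism $5,250.
Stacking rule: highest base plus $12,500 per additional charge. Highest is counterfeiting at $7,500; 2 additional charges → +$25,000. Combined base = $32,500.
Defendant has an out-of-state residence (+25%): $32,500 × 1.25 = $40,625.
Prior failure to appear (+$1,000 flat): $40,625 + $1,000 = $41,625.

$41,625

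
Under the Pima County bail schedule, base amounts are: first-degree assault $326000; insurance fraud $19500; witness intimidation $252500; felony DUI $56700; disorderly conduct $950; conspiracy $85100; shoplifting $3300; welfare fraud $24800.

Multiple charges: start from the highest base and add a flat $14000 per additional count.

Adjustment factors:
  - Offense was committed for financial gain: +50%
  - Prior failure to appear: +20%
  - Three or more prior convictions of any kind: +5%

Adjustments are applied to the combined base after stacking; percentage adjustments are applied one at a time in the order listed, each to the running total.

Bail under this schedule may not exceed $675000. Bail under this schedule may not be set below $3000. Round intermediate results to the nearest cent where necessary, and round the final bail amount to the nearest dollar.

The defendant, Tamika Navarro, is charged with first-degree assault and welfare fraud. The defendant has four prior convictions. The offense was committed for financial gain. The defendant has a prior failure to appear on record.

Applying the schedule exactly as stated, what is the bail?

$642600

Base amounts from the schedule: first-degree assault $326000; welfare fraud $24800.
Stacking rule: highest base plus $14000 per additional charge. Highest is first-degree assault at $326000; 1 additional charge → +$14000. Combined base = $340000.
Offense was committed for financial gain (+50%): $340000 × 1.5 = $510000.
Prior failure to appear (+20%): $510000 × 1.2 = $612000.
Three or more prior convictions of any kind (+5%): $612000 × 1.05 = $642600.
$642600 is within the $675000 maximum.
$642600 is at or above the $3000 minimum.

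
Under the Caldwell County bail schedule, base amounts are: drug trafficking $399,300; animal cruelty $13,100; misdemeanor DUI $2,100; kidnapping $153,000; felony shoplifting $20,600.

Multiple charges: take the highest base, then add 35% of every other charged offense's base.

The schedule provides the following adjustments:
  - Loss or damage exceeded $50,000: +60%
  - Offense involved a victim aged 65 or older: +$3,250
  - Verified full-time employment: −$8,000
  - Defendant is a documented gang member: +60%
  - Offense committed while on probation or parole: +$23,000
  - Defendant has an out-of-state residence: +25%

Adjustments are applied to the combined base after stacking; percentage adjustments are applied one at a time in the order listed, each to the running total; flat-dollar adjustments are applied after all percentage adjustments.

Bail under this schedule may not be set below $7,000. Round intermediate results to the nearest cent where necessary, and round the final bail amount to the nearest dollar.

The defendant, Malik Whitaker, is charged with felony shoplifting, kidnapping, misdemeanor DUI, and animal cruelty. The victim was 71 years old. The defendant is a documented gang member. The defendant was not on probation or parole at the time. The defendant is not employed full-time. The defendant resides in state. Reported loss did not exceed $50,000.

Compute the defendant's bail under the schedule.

$268,098

Base amounts from the schedule: felony shoplifting $20,600; kidnapping $153,000; misdemeanor DUI $2,100; animal cruelty $13,100.
Stacking rule: highest base plus 35% of each additional charge. Highest is kidnapping at $153,000. Additional: $20,600 × 35% = $7,210; $2,100 × 35% = $735; $13,100 × 35% = $4,585. Combined base = $153,000 + $12,530 = $165,530.
Defendant is a documented gang member (+60%): $165,530 × 1.6 = $264,848.
Offense involved a victim aged 65 or older (+$3,250 flat): $264,848 + $3,250 = $268,098.
$268,098 is at or above the $7,000 minimum.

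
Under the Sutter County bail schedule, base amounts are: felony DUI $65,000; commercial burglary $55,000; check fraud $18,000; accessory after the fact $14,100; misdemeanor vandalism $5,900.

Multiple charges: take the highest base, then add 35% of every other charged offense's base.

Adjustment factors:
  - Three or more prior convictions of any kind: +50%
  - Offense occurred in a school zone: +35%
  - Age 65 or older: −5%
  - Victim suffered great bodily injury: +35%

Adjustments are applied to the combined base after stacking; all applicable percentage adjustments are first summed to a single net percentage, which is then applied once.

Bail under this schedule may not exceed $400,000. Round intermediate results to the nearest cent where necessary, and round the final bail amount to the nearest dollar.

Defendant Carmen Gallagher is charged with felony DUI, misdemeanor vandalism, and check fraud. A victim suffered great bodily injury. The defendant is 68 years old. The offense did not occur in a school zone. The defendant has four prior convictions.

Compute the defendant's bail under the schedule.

Base amounts from the schedule: felony DUI $65,000; misdemeanor vandalism $5,900; check fraud $18,000.
Stacking rule: highest base plus 35% of each additional charge. Highest is felony DUI at $65,000. Additional: $5,900 × 35% = $2,065; $18,000 × 35% = $6,300. Combined base = $65,000 + $8,365 = $73,365.
Net percentage adjustment: +50% −5% +35% = +80%. $73,365 × 1.8 = $132,057.
$132,057 is within the $400,000 maximum.

$132,057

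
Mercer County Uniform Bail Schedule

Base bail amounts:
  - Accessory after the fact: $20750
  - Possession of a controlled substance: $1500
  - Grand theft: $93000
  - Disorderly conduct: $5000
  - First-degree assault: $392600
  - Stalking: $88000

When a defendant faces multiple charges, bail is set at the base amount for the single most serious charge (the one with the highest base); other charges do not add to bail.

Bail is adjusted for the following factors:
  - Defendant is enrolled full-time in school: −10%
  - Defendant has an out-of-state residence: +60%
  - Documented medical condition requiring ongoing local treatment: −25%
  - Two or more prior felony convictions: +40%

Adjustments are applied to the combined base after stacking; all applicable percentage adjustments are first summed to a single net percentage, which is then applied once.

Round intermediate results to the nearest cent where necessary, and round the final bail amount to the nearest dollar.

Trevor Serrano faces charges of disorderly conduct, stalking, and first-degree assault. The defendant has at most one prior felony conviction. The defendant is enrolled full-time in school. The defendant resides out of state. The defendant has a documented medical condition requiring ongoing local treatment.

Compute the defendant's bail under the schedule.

$490750

Base amounts from the schedule: disorderly conduct $5000; stalking $88000; first-degree assault $392600.
Stacking rule: use the highest base only. Highest is first-degree assault at $392600. Combined base = $392600.
Net percentage adjustment: −10% +60% −25% = +25%. $392600 × 1.25 = $490750.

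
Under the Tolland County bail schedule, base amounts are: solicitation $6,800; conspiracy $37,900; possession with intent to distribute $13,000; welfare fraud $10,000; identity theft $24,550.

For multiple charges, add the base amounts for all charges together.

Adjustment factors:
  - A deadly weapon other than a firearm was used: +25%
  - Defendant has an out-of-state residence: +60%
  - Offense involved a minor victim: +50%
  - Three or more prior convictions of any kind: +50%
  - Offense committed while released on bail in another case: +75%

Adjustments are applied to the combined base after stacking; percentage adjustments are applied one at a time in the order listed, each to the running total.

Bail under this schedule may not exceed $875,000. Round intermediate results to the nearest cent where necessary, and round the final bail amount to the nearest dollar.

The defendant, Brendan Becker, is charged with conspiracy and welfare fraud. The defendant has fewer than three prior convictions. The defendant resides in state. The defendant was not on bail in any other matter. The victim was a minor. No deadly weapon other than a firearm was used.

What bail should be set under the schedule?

Base amounts from the schedule: conspiracy $37,900; welfare fraud $10,000.
Stacking rule: sum of all bases. $37,900 + $10,000 = $47,900.
Offense involved a minor victim (+50%): $47,900 × 1.5 = $71,850.
$71,850 is within the $875,000 maximum.

$71,850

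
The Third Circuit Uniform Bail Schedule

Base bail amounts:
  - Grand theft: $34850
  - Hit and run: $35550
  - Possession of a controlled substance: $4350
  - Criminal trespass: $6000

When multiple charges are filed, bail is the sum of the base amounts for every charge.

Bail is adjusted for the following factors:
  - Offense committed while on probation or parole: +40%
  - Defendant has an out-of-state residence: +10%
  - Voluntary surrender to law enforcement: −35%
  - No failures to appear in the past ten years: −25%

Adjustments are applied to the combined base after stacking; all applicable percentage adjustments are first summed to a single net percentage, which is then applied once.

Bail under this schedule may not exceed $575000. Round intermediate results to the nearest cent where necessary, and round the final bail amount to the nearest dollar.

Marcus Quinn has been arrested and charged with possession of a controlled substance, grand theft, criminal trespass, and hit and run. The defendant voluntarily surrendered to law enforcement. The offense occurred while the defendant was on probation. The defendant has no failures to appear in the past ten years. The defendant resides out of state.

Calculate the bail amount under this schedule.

$72675

Base amounts from the schedule: possession of a controlled substance $4350; grand theft $34850; criminal trespass $6000; hit and run $35550.
Stacking rule: sum of all bases. $4350 + $34850 + $6000 + $35550 = $80750.
Net percentage adjustment: +40% +10% −35% −25% = −10%. $80750 × 0.9 = $72675.
$72675 is within the $575000 maximum.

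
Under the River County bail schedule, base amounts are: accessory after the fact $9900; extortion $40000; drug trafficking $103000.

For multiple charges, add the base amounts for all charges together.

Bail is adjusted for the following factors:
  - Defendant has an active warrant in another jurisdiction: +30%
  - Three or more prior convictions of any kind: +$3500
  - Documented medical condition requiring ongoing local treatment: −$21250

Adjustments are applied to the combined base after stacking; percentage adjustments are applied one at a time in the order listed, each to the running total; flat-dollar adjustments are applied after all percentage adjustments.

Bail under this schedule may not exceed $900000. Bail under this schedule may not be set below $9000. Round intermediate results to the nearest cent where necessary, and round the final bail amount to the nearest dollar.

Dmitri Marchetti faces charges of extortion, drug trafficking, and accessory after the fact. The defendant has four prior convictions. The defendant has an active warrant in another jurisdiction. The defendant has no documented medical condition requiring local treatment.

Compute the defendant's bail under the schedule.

$202270

Base amounts from the schedule: extortion $40000; drug trafficking $103000; accessory after the fact $9900.
Stacking rule: sum of all bases. $40000 + $103000 + $9900 = $152900.
Defendant has an active warrant in another jurisdiction (+30%): $152900 × 1.3 = $198770.
Three or more prior convictions of any kind (+$3500 flat): $198770 + $3500 = $202270.
$202270 is within the $900000 maximum.
$202270 is at or above the $9000 minimum.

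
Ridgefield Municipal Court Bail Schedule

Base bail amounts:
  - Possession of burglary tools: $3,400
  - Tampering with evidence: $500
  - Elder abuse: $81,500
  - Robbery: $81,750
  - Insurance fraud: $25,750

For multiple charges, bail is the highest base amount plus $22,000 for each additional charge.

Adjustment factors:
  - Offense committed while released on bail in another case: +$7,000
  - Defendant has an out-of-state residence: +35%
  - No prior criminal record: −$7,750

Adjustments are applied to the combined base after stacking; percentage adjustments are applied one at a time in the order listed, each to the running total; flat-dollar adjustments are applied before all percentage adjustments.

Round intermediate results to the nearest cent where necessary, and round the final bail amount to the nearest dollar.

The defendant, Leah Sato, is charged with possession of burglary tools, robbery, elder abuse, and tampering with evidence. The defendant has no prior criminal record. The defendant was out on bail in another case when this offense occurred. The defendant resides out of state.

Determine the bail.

Base amounts from the schedule: possession of burglary tools $3,400; robbery $81,750; elder abuse $81,500; tampering with evidence $500.
Stacking rule: highest base plus $22,000 per additional charge. Highest is robbery at $81,750; 3 additional charges → +$66,000. Combined base = $147,750.
Offense committed while released on bail in another case (+$7,000 flat): $147,750 + $7,000 = $154,750.
No prior criminal record (−$7,750 flat): $154,750 − $7,750 = $147,000.
Defendant has an out-of-state residence (+35%): $147,000 × 1.35 = $198,450.

$198,450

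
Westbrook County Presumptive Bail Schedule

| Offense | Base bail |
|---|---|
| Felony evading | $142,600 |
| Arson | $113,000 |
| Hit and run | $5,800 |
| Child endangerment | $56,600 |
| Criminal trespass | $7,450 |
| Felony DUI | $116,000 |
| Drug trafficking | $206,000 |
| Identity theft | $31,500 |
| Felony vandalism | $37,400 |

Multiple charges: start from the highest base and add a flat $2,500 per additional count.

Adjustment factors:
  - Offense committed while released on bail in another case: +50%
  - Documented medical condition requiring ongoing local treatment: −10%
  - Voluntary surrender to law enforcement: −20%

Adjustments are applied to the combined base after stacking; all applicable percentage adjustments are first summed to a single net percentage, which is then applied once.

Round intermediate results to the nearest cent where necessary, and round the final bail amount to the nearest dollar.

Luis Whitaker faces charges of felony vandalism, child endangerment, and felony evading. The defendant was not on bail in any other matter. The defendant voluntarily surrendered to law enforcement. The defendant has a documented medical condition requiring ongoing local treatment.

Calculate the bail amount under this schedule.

$103,320

Base amounts from the schedule: felony vandalism $37,400; child endangerment $56,600; felony evading $142,600.
Stacking rule: highest base plus $2,500 per additional charge. Highest is felony evading at $142,600; 2 additional charges → +$5,000. Combined base = $147,600.
Net percentage adjustment: −10% −20% = −30%. $147,600 × 0.7 = $103,320.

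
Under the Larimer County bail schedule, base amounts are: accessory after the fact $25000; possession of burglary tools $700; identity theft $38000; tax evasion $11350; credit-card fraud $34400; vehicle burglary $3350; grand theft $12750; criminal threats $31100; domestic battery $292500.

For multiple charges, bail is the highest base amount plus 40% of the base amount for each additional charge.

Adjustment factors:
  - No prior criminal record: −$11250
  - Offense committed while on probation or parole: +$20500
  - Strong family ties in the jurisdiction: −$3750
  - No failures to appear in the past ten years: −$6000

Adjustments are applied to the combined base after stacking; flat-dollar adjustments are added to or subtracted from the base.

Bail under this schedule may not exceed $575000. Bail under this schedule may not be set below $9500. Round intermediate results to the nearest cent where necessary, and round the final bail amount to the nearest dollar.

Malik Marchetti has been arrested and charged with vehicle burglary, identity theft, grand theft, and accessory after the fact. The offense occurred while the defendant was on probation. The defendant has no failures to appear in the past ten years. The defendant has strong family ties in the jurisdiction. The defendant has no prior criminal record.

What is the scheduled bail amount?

$53940

Base amounts from the schedule: vehicle burglary $3350; identity theft $38000; grand theft $12750; accessory after the fact $25000.
Stacking rule: highest base plus 40% of each additional charge. Highest is identity theft at $38000. Additional: $3350 × 40% = $1340; $12750 × 40% = $5100; $25000 × 40% = $10000. Combined base = $38000 + $16440 = $54440.
No prior criminal record (−$11250 flat): $54440 − $11250 = $43190.
Offense committed while on probation or parole (+$20500 flat): $43190 + $20500 = $63690.
Strong family ties in the jurisdiction (−$3750 flat): $63690 − $3750 = $59940.
No failures to appear in the past ten years (−$6000 flat): $59940 − $6000 = $53940.
$53940 is within the $575000 maximum.
$53940 is at or above the $9500 minimum.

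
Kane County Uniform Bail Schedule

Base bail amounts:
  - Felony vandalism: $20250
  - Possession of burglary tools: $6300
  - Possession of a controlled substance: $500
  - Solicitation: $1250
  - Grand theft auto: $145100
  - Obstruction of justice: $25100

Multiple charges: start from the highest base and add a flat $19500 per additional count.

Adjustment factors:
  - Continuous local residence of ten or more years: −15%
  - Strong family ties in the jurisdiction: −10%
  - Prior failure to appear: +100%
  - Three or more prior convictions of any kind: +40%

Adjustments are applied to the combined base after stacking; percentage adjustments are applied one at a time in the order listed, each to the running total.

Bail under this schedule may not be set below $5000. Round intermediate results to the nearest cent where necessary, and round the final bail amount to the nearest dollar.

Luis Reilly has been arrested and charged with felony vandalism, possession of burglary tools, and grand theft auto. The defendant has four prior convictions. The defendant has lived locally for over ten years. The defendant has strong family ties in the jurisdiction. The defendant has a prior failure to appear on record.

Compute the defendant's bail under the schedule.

$394342

Base amounts from the schedule: felony vandalism $20250; possession of burglary tools $6300; grand theft auto $145100.
Stacking rule: highest base plus $19500 per additional charge. Highest is grand theft auto at $145100; 2 additional charges → +$39000. Combined base = $184100.
Continuous local residence of ten or more years (−15%): $184100 × 0.85 = $156485.
Strong family ties in the jurisdiction (−10%): $156485 × 0.9 = $140836.50.
Prior failure to appear (+100%): $140836.50 × 2 = $281673.
Three or more prior convictions of any kind (+40%): $281673 × 1.4 = $394342.20.
$394342.20 is at or above the $5000 minimum.
Rounded to the nearest dollar: $394342.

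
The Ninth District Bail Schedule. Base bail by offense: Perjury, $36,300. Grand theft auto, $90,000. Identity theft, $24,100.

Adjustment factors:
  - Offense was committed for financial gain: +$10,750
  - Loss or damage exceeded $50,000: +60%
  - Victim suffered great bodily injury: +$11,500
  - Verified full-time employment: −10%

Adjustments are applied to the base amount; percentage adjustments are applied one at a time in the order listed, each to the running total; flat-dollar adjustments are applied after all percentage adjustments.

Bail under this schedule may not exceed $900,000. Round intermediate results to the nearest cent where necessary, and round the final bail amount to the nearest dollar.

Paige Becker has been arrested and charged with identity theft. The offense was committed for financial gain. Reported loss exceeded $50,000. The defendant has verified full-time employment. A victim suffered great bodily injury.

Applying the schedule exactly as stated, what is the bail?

$56,954

Base amounts from the schedule: identity theft $24,100.
Single charge. Combined base = $24,100.
Loss or damage exceeded $50,000 (+60%): $24,100 × 1.6 = $38,560.
Verified full-time employment (−10%): $38,560 × 0.9 = $34,704.
Offense was committed for financial gain (+$10,750 flat): $34,704 + $10,750 = $45,454.
Victim suffered great bodily injury (+$11,500 flat): $45,454 + $11,500 = $56,954.
$56,954 is within the $900,000 maximum.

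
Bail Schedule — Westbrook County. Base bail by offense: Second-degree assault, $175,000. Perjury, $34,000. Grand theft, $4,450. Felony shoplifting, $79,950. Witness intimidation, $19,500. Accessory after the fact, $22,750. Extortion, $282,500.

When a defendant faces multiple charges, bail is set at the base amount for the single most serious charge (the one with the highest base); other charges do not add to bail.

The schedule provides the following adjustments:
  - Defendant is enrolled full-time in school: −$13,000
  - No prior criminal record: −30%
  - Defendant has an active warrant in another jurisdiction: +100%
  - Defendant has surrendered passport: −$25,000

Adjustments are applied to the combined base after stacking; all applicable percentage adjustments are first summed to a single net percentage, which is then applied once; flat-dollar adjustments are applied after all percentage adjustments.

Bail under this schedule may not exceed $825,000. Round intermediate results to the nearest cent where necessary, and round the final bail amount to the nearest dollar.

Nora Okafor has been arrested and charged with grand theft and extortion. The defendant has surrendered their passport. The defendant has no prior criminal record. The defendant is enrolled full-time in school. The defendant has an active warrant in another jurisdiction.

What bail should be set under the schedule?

Base amounts from the schedule: grand theft $4,450; extortion $282,500.
Stacking rule: use the highest base only. Highest is extortion at $282,500. Combined base = $282,500.
Net percentage adjustment: −30% +100% = +70%. $282,500 × 1.7 = $480,250.
Defendant is enrolled full-time in school (−$13,000 flat): $480,250 − $13,000 = $467,250.
Defendant has surrendered passport (−$25,000 flat): $467,250 − $25,000 = $442,250.
$442,250 is within the $825,000 maximum.

$442,250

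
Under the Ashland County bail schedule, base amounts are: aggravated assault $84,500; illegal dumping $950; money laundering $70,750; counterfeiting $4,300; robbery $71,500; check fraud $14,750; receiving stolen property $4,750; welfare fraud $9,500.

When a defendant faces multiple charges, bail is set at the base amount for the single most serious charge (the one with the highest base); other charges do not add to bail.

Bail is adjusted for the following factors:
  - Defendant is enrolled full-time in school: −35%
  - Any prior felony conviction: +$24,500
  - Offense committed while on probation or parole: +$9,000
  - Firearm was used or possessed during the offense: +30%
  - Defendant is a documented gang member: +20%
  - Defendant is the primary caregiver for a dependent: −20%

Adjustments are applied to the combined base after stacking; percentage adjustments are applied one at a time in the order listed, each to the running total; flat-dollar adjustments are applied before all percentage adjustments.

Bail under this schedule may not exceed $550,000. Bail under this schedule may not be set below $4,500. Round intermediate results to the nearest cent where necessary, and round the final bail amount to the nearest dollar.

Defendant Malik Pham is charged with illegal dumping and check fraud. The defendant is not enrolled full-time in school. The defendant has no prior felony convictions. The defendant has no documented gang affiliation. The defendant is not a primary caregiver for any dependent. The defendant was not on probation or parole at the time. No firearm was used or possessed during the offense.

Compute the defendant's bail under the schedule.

$14,750

Base amounts from the schedule: illegal dumping $950; check fraud $14,750.
Stacking rule: use the highest base only. Highest is check fraud at $14,750. Combined base = $14,750.
No adjustment factors apply to this defendant.
$14,750 is within the $550,000 maximum.
$14,750 is at or above the $4,500 minimum.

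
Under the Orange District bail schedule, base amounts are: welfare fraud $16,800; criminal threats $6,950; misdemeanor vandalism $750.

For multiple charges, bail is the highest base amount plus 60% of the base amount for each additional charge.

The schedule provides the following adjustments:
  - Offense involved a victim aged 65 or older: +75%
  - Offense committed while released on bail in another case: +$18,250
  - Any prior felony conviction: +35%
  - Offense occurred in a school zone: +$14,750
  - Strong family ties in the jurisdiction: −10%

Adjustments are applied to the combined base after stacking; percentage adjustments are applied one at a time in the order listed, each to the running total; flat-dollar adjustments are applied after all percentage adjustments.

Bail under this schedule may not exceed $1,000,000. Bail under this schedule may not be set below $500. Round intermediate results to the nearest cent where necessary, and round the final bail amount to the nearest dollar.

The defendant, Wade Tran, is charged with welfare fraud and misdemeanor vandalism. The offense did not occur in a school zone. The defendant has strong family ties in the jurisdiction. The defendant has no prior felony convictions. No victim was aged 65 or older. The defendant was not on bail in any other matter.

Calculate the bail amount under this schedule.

$15,525

Base amounts from the schedule: welfare fraud $16,800; misdemeanor vandalism $750.
Stacking rule: highest base plus 60% of each additional charge. Highest is welfare fraud at $16,800. Additional: $750 × 60% = $450. Combined base = $16,800 + $450 = $17,250.
Strong family ties in the jurisdiction (−10%): $17,250 × 0.9 = $15,525.
$15,525 is within the $1,000,000 maximum.
$15,525 is at or above the $500 minimum.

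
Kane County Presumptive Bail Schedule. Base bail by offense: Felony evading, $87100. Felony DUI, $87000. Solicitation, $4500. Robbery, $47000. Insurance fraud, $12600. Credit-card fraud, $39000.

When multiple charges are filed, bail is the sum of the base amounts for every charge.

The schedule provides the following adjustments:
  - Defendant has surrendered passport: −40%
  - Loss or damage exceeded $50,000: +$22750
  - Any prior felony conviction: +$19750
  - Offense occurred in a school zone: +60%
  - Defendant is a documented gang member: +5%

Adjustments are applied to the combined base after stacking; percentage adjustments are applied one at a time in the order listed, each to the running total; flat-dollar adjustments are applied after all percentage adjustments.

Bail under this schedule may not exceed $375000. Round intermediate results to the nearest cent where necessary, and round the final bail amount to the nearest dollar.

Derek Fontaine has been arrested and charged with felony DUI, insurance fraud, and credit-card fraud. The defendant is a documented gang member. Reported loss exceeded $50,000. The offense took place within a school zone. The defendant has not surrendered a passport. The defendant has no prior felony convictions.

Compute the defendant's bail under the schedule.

$255598

Base amounts from the schedule: felony DUI $87000; insurance fraud $12600; credit-card fraud $39000.
Stacking rule: sum of all bases. $87000 + $12600 + $39000 = $138600.
Offense occurred in a school zone (+60%): $138600 × 1.6 = $221760.
Defendant is a documented gang member (+5%): $221760 × 1.05 = $232848.
Loss or damage exceeded $50,000 (+$22750 flat): $232848 + $22750 = $255598.
$255598 is within the $375000 maximum.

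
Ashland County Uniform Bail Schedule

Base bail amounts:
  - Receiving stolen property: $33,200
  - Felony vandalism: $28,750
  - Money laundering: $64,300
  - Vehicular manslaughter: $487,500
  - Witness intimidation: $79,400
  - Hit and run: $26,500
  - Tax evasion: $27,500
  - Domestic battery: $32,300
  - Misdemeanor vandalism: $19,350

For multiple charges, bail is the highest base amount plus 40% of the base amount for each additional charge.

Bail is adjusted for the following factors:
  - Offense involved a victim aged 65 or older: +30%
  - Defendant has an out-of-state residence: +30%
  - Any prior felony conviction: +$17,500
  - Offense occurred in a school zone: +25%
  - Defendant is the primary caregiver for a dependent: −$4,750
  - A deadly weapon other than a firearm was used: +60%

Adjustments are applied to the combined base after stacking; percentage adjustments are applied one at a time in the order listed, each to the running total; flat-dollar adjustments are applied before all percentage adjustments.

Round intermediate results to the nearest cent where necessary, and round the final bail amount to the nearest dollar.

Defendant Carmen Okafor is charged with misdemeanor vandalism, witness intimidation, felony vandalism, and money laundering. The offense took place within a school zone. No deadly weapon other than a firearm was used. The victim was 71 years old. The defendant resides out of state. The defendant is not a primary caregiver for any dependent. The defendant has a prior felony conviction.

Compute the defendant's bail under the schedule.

Base amounts from the schedule: misdemeanor vandalism $19,350; witness intimidation $79,400; felony vandalism $28,750; money laundering $64,300.
Stacking rule: highest base plus 40% of each additional charge. Highest is witness intimidation at $79,400. Additional: $19,350 × 40% = $7,740; $28,750 × 40% = $11,500; $64,300 × 40% = $25,720. Combined base = $79,400 + $44,960 = $124,360.
Any prior felony conviction (+$17,500 flat): $124,360 + $17,500 = $141,860.
Offense involved a victim aged 65 or older (+30%): $141,860 × 1.3 = $184,418.
Defendant has an out-of-state residence (+30%): $184,418 × 1.3 = $239,743.40.
Offense occurred in a school zone (+25%): $239,743.40 × 1.25 = $299,679.25.
Rounded to the nearest dollar: $299,679.

$299,679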